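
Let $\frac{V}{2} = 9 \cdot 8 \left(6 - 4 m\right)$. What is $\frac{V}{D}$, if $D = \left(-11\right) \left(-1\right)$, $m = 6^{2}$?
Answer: $- \frac{19872}{11} \approx -1806.5$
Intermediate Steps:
$m = 36$
$D = 11$
$V = -19872$ ($V = 2 \cdot 9 \cdot 8 \left(6 - 144\right) = 2 \cdot 72 \left(6 - 144\right) = 2 \cdot 72 \left(-138\right) = 2 \left(-9936\right) = -19872$)
$\frac{V}{D} = - \frac{19872}{11}$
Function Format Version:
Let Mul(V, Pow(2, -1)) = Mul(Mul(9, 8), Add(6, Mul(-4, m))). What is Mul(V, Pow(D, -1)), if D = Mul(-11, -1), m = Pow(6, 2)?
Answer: Rational(-19872, 11) ≈ -1806.5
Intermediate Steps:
m = 36
D = 11
V = -19872 (V = Mul(2, Mul(Mul(9, 8), Add(6, Mul(-4, 36)))) = Mul(2, Mul(72, Add(6, -144))) = Mul(2, Mul(72, -138)) = Mul(2, -9936) = -19872)
Mul(V, Pow(D, -1)) = Mul(-19872, Pow(11, -1)) = Mul(-19872, Rational(1, 11)) = Rational(-19872, 11)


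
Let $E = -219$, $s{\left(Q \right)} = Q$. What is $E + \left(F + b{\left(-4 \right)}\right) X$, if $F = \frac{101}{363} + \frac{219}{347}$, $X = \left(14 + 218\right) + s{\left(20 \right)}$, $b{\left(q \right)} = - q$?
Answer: $\frac{42749439}{41987} \approx 1018.2$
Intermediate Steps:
$X = 252$ ($X = \left(14 + 218\right) + 20 = 232 + 20 = 252$)
$F = \frac{114544}{125961}$ ($F = 101 \cdot \frac{1}{363} + 219 \cdot \frac{1}{347} = \frac{101}{363} + \frac{219}{347} = \frac{114544}{125961} \approx 0.90936$)
$E + \left(F + b{\left(-4 \right)}\right) X = -219 + \left(\frac{114544}{125961} - -4\right) 252 = -219 + \left(\frac{114544}{125961} + 4\right) 252 = -219 + \frac{618388}{125961} \cdot 252 = -219 + \frac{51944592}{41987} = \frac{42749439}{41987}$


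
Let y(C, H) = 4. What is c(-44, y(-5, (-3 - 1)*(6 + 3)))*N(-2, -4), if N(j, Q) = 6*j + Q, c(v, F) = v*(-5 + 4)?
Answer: -704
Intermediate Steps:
c(v, F) = -v (c(v, F) = v*(-1) = -v)
N(j, Q) = Q + 6*j
c(-44, y(-5, (-3 - 1)*(6 + 3)))*N(-2, -4) = (-1*(-44))*(-4 + 6*(-2)) = 44*(-4 - 12) = 44*(-16) = -704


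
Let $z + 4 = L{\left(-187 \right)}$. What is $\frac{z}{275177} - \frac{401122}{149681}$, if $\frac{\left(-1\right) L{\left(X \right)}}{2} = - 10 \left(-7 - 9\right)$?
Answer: $- \frac{15775435034}{5884109791} \approx -2.681$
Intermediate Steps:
$L{\left(X \right)} = -320$ ($L{\left(X \right)} = - 2 \left(- 10 \left(-7 - 9\right)\right) = - 2 \left(\left(-10\right) \left(-16\right)\right) = \left(-2\right) 160 = -320$)
$z = -324$ ($z = -4 - 320 = -324$)
$\frac{z}{275177} - \frac{401122}{149681} = - \frac{324}{275177} - \frac{401122}{149681} = - \frac{15775435034}{5884109791}$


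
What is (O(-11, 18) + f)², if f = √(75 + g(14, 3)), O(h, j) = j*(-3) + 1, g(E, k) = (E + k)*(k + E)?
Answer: 3173 - 212*√91 ≈ 1150.6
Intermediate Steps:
g(E, k) = (E + k)² (g(E, k) = (E + k)*(E + k) = (E + k)²)
O(h, j) = 1 - 3*j (O(h, j) = -3*j + 1 = 1 - 3*j)
f = 2*√91 (f = √(75 + (14 + 3)²) = √(75 + 17²) = √(75 + 289) = √364 = 2*√91 ≈ 19.079)
(O(-11, 18) + f)² = ((1 - 3*18) + 2*√91)² = ((1 - 54) + 2*√91)² = (-53 + 2*√91)²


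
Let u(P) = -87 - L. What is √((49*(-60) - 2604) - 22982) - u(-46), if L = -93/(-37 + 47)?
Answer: 777/10 + I*√28526 ≈ 77.7 + 168.9*I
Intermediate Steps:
L = -93/10 ≈ -9.3000
u(P) = -777/10 (u(P) = -87 - 1*(-93/10) = -87 + 93/10 = -777/10)
√((49*(-60) - 2604) - 22982) - u(-46) = √((49*(-60) - 2604) - 22982) - 1*(-777/10) = √((-2940 - 2604) - 22982) + 777/10 = √(-5544 - 22982) + 777/10 = √(-28526) + 777/10 = I*√28526 + 777/10 = 777/10 + I*√28526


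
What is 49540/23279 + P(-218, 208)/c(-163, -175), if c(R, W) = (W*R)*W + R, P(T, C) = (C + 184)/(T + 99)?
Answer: 2102097933232/987782047117 ≈ 2.1281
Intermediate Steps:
P(T, C) = (184 + C)/(99 + T)
c(R, W) = R + R*W**2 (c(R, W) = (R*W)*W + R = R*W**2 + R = R + R*W**2)
49540/23279 + P(-218, 208)/c(-163, -175) = 49540/23279 + ((184 + 208)/(99 - 218))/((-163*(1 + (-175)**2))) = 49540*(1/23279) + (392/(-119))/((-163*(1 + 30625))) = 49540/23279 + (-1/119*392)/((-163*30626)) = 49540/23279 - 56/17/(-4992038) = 49540/23279 - 56/17*(-1/4992038) = 49540/23279 + 28/42432323 = 2102097933232/987782047117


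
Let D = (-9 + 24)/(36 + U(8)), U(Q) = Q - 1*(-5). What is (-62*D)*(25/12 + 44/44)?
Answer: -5735/98 ≈ -58.520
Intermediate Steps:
U(Q) = 5 + Q (U(Q) = Q + 5 = 5 + Q)
D = 15/49 (D = (-9 + 24)/(36 + (5 + 8)) = 15/(36 + 13) = 15/49 ≈ 0.30612)
(-62*D)*(25/12 + 44/44) = (-62*15/49)*(25/12 + 44/44) = -930*(25*(1/12) + 44*(1/44))/49 = -930*(25/12 + 1)/49 = -930/49*37/12 = -5735/98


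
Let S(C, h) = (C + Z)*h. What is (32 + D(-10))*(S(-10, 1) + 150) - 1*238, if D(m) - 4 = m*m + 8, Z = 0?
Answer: 19922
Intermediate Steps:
D(m) = 12 + m**2 (D(m) = 4 + (m*m + 8) = 4 + (m**2 + 8) = 4 + (8 + m**2) = 12 + m**2)
S(C, h) = C*h (S(C, h) = (C + 0)*h = C*h)
(32 + D(-10))*(S(-10, 1) + 150) - 1*238 = (32 + (12 + (-10)**2))*(-10*1 + 150) - 1*238 = (32 + (12 + 100))*(-10 + 150) - 238 = (32 + 112)*140 - 238 = 144*140 - 238 = 20160 - 238 = 19922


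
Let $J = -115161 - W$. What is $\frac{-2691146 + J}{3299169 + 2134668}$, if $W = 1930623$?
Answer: $- \frac{4736930}{5433837} \approx -0.87175$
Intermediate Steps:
$J = -2045784$ ($J = -115161 - 1930623 = -2045784$)
$\frac{-2691146 + J}{3299169 + 2134668} = \frac{-2691146 - 2045784}{3299169 + 2134668} = - \frac{4736930}{5433837}$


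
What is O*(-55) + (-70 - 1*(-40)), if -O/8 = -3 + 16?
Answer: 5690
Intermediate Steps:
O = -104 (O = -8*(-3 + 16) = -8*13 = -104)
O*(-55) + (-70 - 1*(-40)) = -104*(-55) + (-70 - 1*(-40)) = 5720 + (-70 + 40) = 5720 - 30 = 5690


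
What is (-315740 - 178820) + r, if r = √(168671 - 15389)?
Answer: -494560 + √153282 ≈ -4.9417e+5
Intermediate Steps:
r = √153282 ≈ 391.51
(-315740 - 178820) + r = (-315740 - 178820) + √153282 = -494560 + √153282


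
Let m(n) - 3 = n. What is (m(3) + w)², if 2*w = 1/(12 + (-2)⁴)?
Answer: 113569/3136 ≈ 36.215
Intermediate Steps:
m(n) = 3 + n
w = 1/56 (w = 1/(2*(12 + (-2)⁴)) = 1/(2*(12 + 16)) = (½)/28 = (½)*(1/28) = 1/56 ≈ 0.017857)
(m(3) + w)² = ((3 + 3) + 1/56)² = (6 + 1/56)² = (337/56)² = 113569/3136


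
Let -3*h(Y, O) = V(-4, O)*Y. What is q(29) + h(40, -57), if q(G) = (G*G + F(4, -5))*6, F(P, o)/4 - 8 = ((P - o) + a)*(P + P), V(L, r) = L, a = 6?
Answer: 24514/3 ≈ 8171.3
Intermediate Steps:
F(P, o) = 32 + 8*P*(6 + P - o) (F(P, o) = 32 + 4*(((P - o) + 6)*(P + P)) = 32 + 4*((6 + P - o)*(2*P)) = 32 + 4*(2*P*(6 + P - o)) = 32 + 8*P*(6 + P - o))
h(Y, O) = 4*Y/3 (h(Y, O) = -(-4)*Y/3 = 4*Y/3)
q(G) = 3072 + 6*G² (q(G) = (G*G + (32 + 8*4² + 48*4 - 8*4*(-5)))*6 = (G² + (32 + 8*16 + 192 + 160))*6 = (G² + (32 + 128 + 192 + 160))*6 = (G² + 512)*6 = (512 + G²)*6 = 3072 + 6*G²)
q(29) + h(40, -57) = (3072 + 6*29²) + (4/3)*40 = (3072 + 6*841) + 160/3 = (3072 + 5046) + 160/3 = 8118 + 160/3 = 24514/3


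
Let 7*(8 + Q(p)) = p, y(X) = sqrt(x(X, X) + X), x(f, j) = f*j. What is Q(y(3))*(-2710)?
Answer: 21680 - 5420*sqrt(3)/7 ≈ 20339.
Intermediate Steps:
y(X) = sqrt(X + X**2) (y(X) = sqrt(X*X + X) = sqrt(X**2 + X) = sqrt(X + X**2))
Q(p) = -8 + p/7
Q(y(3))*(-2710) = (-8 + sqrt(3*(1 + 3))/7)*(-2710) = (-8 + sqrt(3*4)/7)*(-2710) = (-8 + sqrt(12)/7)*(-2710) = (-8 + (2*sqrt(3))/7)*(-2710) = (-8 + 2*sqrt(3)/7)*(-2710) = 21680 - 5420*sqrt(3)/7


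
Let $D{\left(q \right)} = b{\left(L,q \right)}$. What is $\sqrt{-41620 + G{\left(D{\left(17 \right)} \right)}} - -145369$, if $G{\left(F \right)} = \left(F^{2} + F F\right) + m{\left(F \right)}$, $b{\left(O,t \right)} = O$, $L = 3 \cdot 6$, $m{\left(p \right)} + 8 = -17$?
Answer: $145369 + i \sqrt{40997} \approx 1.4537 \cdot 10^{5} + 202.48 i$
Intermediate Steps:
$m{\left(p \right)} = -25$ ($m{\left(p \right)} = -8 - 17 = -25$)
$L = 18$
$D{\left(q \right)} = 18$
$G{\left(F \right)} = -25 + 2 F^{2}$ ($G{\left(F \right)} = \left(F^{2} + F F\right) - 25 = \left(F^{2} + F^{2}\right) - 25 = 2 F^{2} - 25 = -25 + 2 F^{2}$)
$\sqrt{-41620 + G{\left(D{\left(17 \right)} \right)}} - -145369 = \sqrt{-41620 - \left(25 - 2 \cdot 18^{2}\right)} - -145369 = \sqrt{-41620 + \left(-25 + 2 \cdot 324\right)} + 145369 = \sqrt{-41620 + \left(-25 + 648\right)} + 145369 = \sqrt{-41620 + 623} + 145369 = \sqrt{-40997} + 145369 = i \sqrt{40997} + 145369 = 145369 + i \sqrt{40997}$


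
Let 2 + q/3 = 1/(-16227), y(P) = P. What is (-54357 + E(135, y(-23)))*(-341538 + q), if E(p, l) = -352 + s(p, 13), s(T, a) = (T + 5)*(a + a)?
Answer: 31448485913431/1803 ≈ 1.7442e+10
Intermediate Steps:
s(T, a) = 2*a*(5 + T) (s(T, a) = (5 + T)*(2*a) = 2*a*(5 + T))
E(p, l) = -222 + 26*p (E(p, l) = -352 + 2*13*(5 + p) = -352 + (130 + 26*p) = -222 + 26*p)
q = -32455/5409 (q = -6 + 3/(-16227) = -6 + 3*(-1/16227) = -6 - 1/5409 = -32455/5409 ≈ -6.0002)
(-54357 + E(135, y(-23)))*(-341538 + q) = (-54357 + (-222 + 26*135))*(-341538 - 32455/5409) = (-54357 + (-222 + 3510))*(-1847411497/5409) = (-54357 + 3288)*(-1847411497/5409) = -51069*(-1847411497/5409) = 31448485913431/1803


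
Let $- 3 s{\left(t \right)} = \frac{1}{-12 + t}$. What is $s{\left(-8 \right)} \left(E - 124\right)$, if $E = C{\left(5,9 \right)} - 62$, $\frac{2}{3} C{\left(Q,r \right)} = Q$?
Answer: $- \frac{119}{40} \approx -2.975$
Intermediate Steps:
$C{\left(Q,r \right)} = \frac{3 Q}{2}$
$s{\left(t \right)} = - \frac{1}{3 \left(-12 + t\right)}$
$E = - \frac{109}{2}$ ($E = \frac{3}{2} \cdot 5 - 62 = \frac{15}{2} - 62 = - \frac{109}{2} \approx -54.5$)
$s{\left(-8 \right)} \left(E - 124\right) = - \frac{1}{-36 + 3 \left(-8\right)} \left(- \frac{109}{2} - 124\right) = - \frac{1}{-36 - 24} \left(- \frac{357}{2}\right) = - \frac{1}{-60} \left(- \frac{357}{2}\right) = \left(-1\right) \left(- \frac{1}{60}\right) \left(- \frac{357}{2}\right) = \frac{1}{60} \left(- \frac{357}{2}\right) = - \frac{119}{40}$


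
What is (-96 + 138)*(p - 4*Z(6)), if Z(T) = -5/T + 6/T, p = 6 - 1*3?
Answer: 98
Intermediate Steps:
p = 3 (p = 6 - 3 = 3)
Z(T) = 1/T
(-96 + 138)*(p - 4*Z(6)) = (-96 + 138)*(3 - 4/6) = 42*(3 - 4*1/6) = 42*(3 - 2/3) = 42*(7/3) = 98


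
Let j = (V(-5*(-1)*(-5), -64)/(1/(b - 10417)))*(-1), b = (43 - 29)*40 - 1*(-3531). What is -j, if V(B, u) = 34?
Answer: -215084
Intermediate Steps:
b = 4091 (b = 14*40 + 3531 = 560 + 3531 = 4091)
j = 215084 (j = (34/(1/(4091 - 10417)))*(-1) = (34/(1/(-6326)))*(-1) = (34/(-1/6326))*(-1) = (34*(-6326))*(-1) = -215084*(-1) = 215084)
-j = -1*215084 = -215084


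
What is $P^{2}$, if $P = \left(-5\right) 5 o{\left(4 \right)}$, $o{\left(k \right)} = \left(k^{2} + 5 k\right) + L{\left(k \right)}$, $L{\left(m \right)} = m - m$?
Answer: $810000$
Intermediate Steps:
$L{\left(m \right)} = 0$
$o{\left(k \right)} = k^{2} + 5 k$ ($o{\left(k \right)} = \left(k^{2} + 5 k\right) + 0 = k^{2} + 5 k$)
$P = -900$ ($P = \left(-5\right) 5 \cdot 4 \left(5 + 4\right) = - 25 \cdot 4 \cdot 9 = \left(-25\right) 36 = -900$)
$P^{2} = \left(-900\right)^{2} = 810000$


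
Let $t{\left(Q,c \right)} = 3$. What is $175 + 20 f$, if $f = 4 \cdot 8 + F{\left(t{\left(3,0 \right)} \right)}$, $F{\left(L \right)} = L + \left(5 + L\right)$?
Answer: $1035$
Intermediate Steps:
$F{\left(L \right)} = 5 + 2 L$
$f = 43$ ($f = 4 \cdot 8 + \left(5 + 2 \cdot 3\right) = 32 + \left(5 + 6\right) = 32 + 11 = 43$)
$175 + 20 f = 175 + 20 \cdot 43 = 175 + 860 = 1035$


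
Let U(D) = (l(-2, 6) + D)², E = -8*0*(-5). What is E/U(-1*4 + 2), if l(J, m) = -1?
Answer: 0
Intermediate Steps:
E = 0 (E = 0*(-5) = 0)
U(D) = (-1 + D)²
E/U(-1*4 + 2) = 0/((-1 + (-1*4 + 2))²) = 0/((-1 + (-4 + 2))²) = 0/((-1 - 2)²) = 0/((-3)²) = 0/9 = 0*(⅑) = 0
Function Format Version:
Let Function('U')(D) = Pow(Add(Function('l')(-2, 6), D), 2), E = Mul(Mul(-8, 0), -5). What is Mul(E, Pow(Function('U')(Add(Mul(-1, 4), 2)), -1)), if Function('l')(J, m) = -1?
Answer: 0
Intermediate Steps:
E = 0 (E = Mul(0, -5) = 0)
Function('U')(D) = Pow(Add(-1, D), 2)
Mul(E, Pow(Function('U')(Add(Mul(-1, 4), 2)), -1)) = Mul(0, Pow(Pow(Add(-1, Add(Mul(-1, 4), 2)), 2), -1)) = Mul(0, Pow(Pow(Add(-1, Add(-4, 2)), 2), -1)) = Mul(0, Pow(Pow(Add(-1, -2), 2), -1)) = Mul(0, Pow(Pow(-3, 2), -1)) = Mul(0, Pow(9, -1)) = Mul(0, Rational(1, 9)) = 0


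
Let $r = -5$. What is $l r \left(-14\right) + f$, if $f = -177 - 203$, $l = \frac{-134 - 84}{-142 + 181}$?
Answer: $- \frac{30080}{39} \approx -771.28$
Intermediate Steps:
$l = - \frac{218}{39}$ ($l = \frac{-134 - 84}{39} = \left(-218\right) \frac{1}{39} = - \frac{218}{39} \approx -5.5897$)
$f = -380$ ($f = -177 - 203 = -380$)
$l r \left(-14\right) + f = - \frac{218 \left(\left(-5\right) \left(-14\right)\right)}{39} - 380 = \left(- \frac{218}{39}\right) 70 - 380 = - \frac{15260}{39} - 380 = - \frac{30080}{39}$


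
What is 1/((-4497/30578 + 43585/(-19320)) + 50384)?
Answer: 2568552/129407751689 ≈ 1.9849e-5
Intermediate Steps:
1/((-4497/30578 + 43585/(-19320)) + 50384) = 1/((-4497*1/30578 + 43585*(-1/19320)) + 50384) = 1/((-4497/30578 - 379/168) + 50384) = 1/(-6172279/2568552 + 50384) = 1/(129407751689/2568552) = 2568552/129407751689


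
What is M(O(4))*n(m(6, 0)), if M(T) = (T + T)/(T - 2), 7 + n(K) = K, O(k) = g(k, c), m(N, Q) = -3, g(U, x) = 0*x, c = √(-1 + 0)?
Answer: 0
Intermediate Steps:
c = I (c = √(-1) = I ≈ 1.0*I)
g(U, x) = 0
O(k) = 0
n(K) = -7 + K
M(T) = 2*T/(-2 + T) (M(T) = (2*T)/(-2 + T) = 2*T/(-2 + T))
M(O(4))*n(m(6, 0)) = (2*0/(-2 + 0))*(-7 - 3) = (2*0/(-2))*(-10) = (2*0*(-½))*(-10) = 0*(-10) = 0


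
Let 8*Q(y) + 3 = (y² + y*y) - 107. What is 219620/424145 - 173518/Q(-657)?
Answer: -19960049416/18305843713 ≈ -1.0904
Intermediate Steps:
Q(y) = -55/4 + y²/4 (Q(y) = -3/8 + ((y² + y*y) - 107)/8 = -3/8 + ((y² + y²) - 107)/8 = -3/8 + (2*y² - 107)/8 = -3/8 + (-107 + 2*y²)/8 = -3/8 + (-107/8 + y²/4) = -55/4 + y²/4)
219620/424145 - 173518/Q(-657) = 219620/424145 - 173518/(-55/4 + (¼)*(-657)²) = 219620*(1/424145) - 173518/(-55/4 + (¼)*431649) = 43924/84829 - 173518/(-55/4 + 431649/4) = 43924/84829 - 173518/215797/2 = 43924/84829 - 173518*2/215797 = 43924/84829 - 347036/215797 = -19960049416/18305843713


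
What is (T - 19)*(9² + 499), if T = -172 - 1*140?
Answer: -191980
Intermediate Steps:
T = -312 (T = -172 - 140 = -312)
(T - 19)*(9² + 499) = (-312 - 19)*(9² + 499) = -331*(81 + 499) = -331*580 = -191980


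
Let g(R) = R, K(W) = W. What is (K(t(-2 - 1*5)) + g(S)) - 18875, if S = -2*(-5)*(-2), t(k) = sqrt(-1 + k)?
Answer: -18895 + 2*I*sqrt(2) ≈ -18895.0 + 2.8284*I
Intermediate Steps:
S = -20 (S = 10*(-2) = -20)
(K(t(-2 - 1*5)) + g(S)) - 18875 = (sqrt(-1 + (-2 - 1*5)) - 20) - 18875 = (sqrt(-1 + (-2 - 5)) - 20) - 18875 = (sqrt(-1 - 7) - 20) - 18875 = (sqrt(-8) - 20) - 18875 = (2*I*sqrt(2) - 20) - 18875 = (-20 + 2*I*sqrt(2)) - 18875 = -18895 + 2*I*sqrt(2)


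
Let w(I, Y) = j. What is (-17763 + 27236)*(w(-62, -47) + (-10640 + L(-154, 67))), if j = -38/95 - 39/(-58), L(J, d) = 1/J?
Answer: -1125322593463/11165 ≈ -1.0079e+8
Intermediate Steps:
j = 79/290 (j = -38*1/95 - 39*(-1/58) = -2/5 + 39/58 = 79/290 ≈ 0.27241)
w(I, Y) = 79/290
(-17763 + 27236)*(w(-62, -47) + (-10640 + L(-154, 67))) = (-17763 + 27236)*(79/290 + (-10640 + 1/(-154))) = 9473*(79/290 + (-10640 - 1/154)) = 9473*(79/290 - 1638561/154) = 9473*(-118792631/11165) = -1125322593463/11165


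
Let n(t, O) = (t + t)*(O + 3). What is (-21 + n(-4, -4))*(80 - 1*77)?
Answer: -39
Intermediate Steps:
n(t, O) = 2*t*(3 + O) (n(t, O) = (2*t)*(3 + O) = 2*t*(3 + O))
(-21 + n(-4, -4))*(80 - 1*77) = (-21 + 2*(-4)*(3 - 4))*(80 - 1*77) = (-21 + 2*(-4)*(-1))*(80 - 77) = (-21 + 8)*3 = -13*3 = -39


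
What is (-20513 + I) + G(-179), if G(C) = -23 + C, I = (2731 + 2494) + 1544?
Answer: -13946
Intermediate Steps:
I = 6769 (I = 5225 + 1544 = 6769)
(-20513 + I) + G(-179) = (-20513 + 6769) + (-23 - 179) = -13744 - 202 = -13946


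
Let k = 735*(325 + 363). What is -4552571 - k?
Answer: -5058251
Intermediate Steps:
k = 505680 (k = 735*688 = 505680)
-4552571 - k = -4552571 - 1*505680 = -4552571 - 505680 = -5058251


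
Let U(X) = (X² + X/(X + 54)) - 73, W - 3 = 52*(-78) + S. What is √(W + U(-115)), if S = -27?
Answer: √33763927/61 ≈ 95.257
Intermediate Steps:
W = -4080 (W = 3 + (52*(-78) - 27) = 3 + (-4056 - 27) = 3 - 4083 = -4080)
U(X) = -73 + X² + X/(54 + X) (U(X) = (X² + X/(54 + X)) - 73 = -73 + X² + X/(54 + X))
√(W + U(-115)) = √(-4080 + (-3942 + (-115)³ - 72*(-115) + 54*(-115)²)/(54 - 115)) = √(-4080 + (-3942 - 1520875 + 8280 + 54*13225)/(-61)) = √(-4080 - (-3942 - 1520875 + 8280 + 714150)/61) = √(-4080 - 1/61*(-802387)) = √(-4080 + 802387/61) = √(553507/61) = √33763927/61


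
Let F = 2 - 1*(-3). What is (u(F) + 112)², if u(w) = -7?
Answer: 11025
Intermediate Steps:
F = 5 (F = 2 + 3 = 5)
(u(F) + 112)² = (-7 + 112)² = 105² = 11025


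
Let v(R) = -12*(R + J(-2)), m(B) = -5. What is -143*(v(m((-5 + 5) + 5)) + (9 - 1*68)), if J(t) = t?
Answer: -3575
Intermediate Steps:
v(R) = 24 - 12*R (v(R) = -12*(R - 2) = -12*(-2 + R) = 24 - 12*R)
-143*(v(m((-5 + 5) + 5)) + (9 - 1*68)) = -143*((24 - 12*(-5)) + (9 - 1*68)) = -143*((24 + 60) + (9 - 68)) = -143*(84 - 59) = -143*25 = -3575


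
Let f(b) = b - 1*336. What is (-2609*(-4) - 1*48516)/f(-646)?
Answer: 19040/491 ≈ 38.778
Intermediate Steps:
f(b) = -336 + b (f(b) = b - 336 = -336 + b)
(-2609*(-4) - 1*48516)/f(-646) = (-2609*(-4) - 1*48516)/(-336 - 646) = (10436 - 48516)/(-982) = -38080*(-1/982) = 19040/491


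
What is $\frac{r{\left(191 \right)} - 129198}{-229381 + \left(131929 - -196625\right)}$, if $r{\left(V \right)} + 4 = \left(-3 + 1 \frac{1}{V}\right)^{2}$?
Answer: $- \frac{4713090978}{3617930213} \approx -1.3027$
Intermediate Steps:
$r{\left(V \right)} = -4 + \left(-3 + \frac{1}{V}\right)^{2}$ ($r{\left(V \right)} = -4 + \left(-3 + 1 \frac{1}{V}\right)^{2} = -4 + \left(-3 + \frac{1}{V}\right)^{2}$)
$\frac{r{\left(191 \right)} - 129198}{-229381 + \left(131929 - -196625\right)} = \frac{\left(5 + \frac{1}{36481} - \frac{6}{191}\right) - 129198}{-229381 + \left(131929 - -196625\right)} = \frac{\left(5 + \frac{1}{36481} - \frac{6}{191}\right) - 129198}{-229381 + \left(131929 + 196625\right)} = \frac{\left(5 + \frac{1}{36481} - \frac{6}{191}\right) - 129198}{-229381 + 328554} = \frac{\frac{181260}{36481} - 129198}{99173} = \left(- \frac{4713090978}{36481}\right) \frac{1}{99173} = - \frac{4713090978}{3617930213}$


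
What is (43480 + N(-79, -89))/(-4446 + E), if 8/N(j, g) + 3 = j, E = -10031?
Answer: -1782676/593557 ≈ -3.0034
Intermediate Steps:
N(j, g) = 8/(-3 + j)
(43480 + N(-79, -89))/(-4446 + E) = (43480 + 8/(-3 - 79))/(-4446 - 10031) = (43480 + 8/(-82))/(-14477) = (43480 + 8*(-1/82))*(-1/14477) = (43480 - 4/41)*(-1/14477) = (1782676/41)*(-1/14477) = -1782676/593557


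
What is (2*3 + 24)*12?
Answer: 360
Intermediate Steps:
(2*3 + 24)*12 = (6 + 24)*12 = 30*12 = 360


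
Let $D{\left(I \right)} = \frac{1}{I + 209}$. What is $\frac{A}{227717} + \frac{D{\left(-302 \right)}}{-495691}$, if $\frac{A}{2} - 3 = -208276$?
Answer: $- \frac{2743209053983}{1499655124653} \approx -1.8292$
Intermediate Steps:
$A = -416546$ ($A = 6 + 2 \left(-208276\right) = 6 - 416552 = -416546$)
$D{\left(I \right)} = \frac{1}{209 + I}$
$\frac{A}{227717} + \frac{D{\left(-302 \right)}}{-495691} = - \frac{416546}{227717} + \frac{1}{\left(209 - 302\right) \left(-495691\right)} = \left(-416546\right) \frac{1}{227717} + \frac{1}{-93} \left(- \frac{1}{495691}\right) = - \frac{416546}{227717} - - \frac{1}{46099263} = - \frac{416546}{227717} + \frac{1}{46099263} = - \frac{2743209053983}{1499655124653}$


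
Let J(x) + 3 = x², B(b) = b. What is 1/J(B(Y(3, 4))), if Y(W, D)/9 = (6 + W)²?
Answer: 1/531438 ≈ 1.8817e-6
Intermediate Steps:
Y(W, D) = 9*(6 + W)²
J(x) = -3 + x²
1/J(B(Y(3, 4))) = 1/(-3 + (9*(6 + 3)²)²) = 1/(-3 + (9*9²)²) = 1/(-3 + (9*81)²) = 1/(-3 + 729²) = 1/(-3 + 531441) = 1/531438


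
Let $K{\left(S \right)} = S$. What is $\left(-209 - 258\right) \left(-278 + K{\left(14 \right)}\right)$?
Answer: $123288$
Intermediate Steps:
$\left(-209 - 258\right) \left(-278 + K{\left(14 \right)}\right) = \left(-209 - 258\right) \left(-278 + 14\right) = \left(-467\right) \left(-264\right) = 123288$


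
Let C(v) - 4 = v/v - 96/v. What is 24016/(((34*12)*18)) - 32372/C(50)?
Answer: -371353123/35343 ≈ -10507.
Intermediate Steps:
C(v) = 5 - 96/v (C(v) = 4 + (v/v - 96/v) = 4 + (1 - 96/v) = 5 - 96/v)
24016/(((34*12)*18)) - 32372/C(50) = 24016/(((34*12)*18)) - 32372/(5 - 96/50) = 24016/((408*18)) - 32372/(5 - 96*1/50) = 24016/7344 - 32372/(5 - 48/25) = 24016*(1/7344) - 32372/77/25 = 1501/459 - 32372*25/77 = 1501/459 - 809300/77 = -371353123/35343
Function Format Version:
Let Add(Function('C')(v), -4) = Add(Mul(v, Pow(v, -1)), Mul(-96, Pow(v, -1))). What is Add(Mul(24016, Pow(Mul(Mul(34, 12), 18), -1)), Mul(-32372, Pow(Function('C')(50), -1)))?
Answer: Rational(-371353123, 35343) ≈ -10507.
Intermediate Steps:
Function('C')(v) = Add(5, Mul(-96, Pow(v, -1))) (Function('C')(v) = Add(4, Add(Mul(v, Pow(v, -1)), Mul(-96, Pow(v, -1)))) = Add(4, Add(1, Mul(-96, Pow(v, -1)))) = Add(5, Mul(-96, Pow(v, -1))))
Add(Mul(24016, Pow(Mul(Mul(34, 12), 18), -1)), Mul(-32372, Pow(Function('C')(50), -1))) = Add(Mul(24016, Pow(Mul(Mul(34, 12), 18), -1)), Mul(-32372, Pow(Add(5, Mul(-96, Pow(50, -1))), -1))) = Add(Mul(24016, Pow(Mul(408, 18), -1)), Mul(-32372, Pow(Add(5, Mul(-96, Rational(1, 50))), -1))) = Add(Mul(24016, Pow(7344, -1)), Mul(-32372, Pow(Add(5, Rational(-48, 25)), -1))) = Add(Mul(24016, Rational(1, 7344)), Mul(-32372, Pow(Rational(77, 25), -1))) = Add(Rational(1501, 459), Mul(-32372, Rational(25, 77))) = Add(Rational(1501, 459), Rational(-809300, 77)) = Rational(-371353123, 35343)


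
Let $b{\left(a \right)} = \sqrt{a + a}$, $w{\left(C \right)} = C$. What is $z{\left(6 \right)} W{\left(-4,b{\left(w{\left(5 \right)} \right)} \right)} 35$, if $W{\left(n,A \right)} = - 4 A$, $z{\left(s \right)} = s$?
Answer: $- 840 \sqrt{10} \approx -2656.3$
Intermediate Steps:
$b{\left(a \right)} = \sqrt{2} \sqrt{a}$ ($b{\left(a \right)} = \sqrt{2 a} = \sqrt{2} \sqrt{a}$)
$z{\left(6 \right)} W{\left(-4,b{\left(w{\left(5 \right)} \right)} \right)} 35 = 6 \left(- 4 \sqrt{2} \sqrt{5}\right) 35 = 6 \left(- 4 \sqrt{10}\right) 35 = - 24 \sqrt{10} \cdot 35 = - 840 \sqrt{10}$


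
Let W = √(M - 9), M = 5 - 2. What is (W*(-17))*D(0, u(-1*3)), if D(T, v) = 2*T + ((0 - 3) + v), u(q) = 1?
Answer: 34*I*√6 ≈ 83.283*I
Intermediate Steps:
M = 3
D(T, v) = -3 + v + 2*T (D(T, v) = 2*T + (-3 + v) = -3 + v + 2*T)
W = I*√6 (W = √(3 - 9) = √(-6) = I*√6 ≈ 2.4495*I)
(W*(-17))*D(0, u(-1*3)) = ((I*√6)*(-17))*(-3 + 1 + 2*0) = (-17*I*√6)*(-3 + 1 + 0) = -17*I*√6*(-2) = 34*I*√6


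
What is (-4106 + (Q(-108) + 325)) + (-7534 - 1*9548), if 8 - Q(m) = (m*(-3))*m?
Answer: 14137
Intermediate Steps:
Q(m) = 8 + 3*m**2 (Q(m) = 8 - m*(-3)*m = 8 - (-3*m)*m = 8 - (-3)*m**2 = 8 + 3*m**2)
(-4106 + (Q(-108) + 325)) + (-7534 - 1*9548) = (-4106 + ((8 + 3*(-108)**2) + 325)) + (-7534 - 1*9548) = (-4106 + ((8 + 3*11664) + 325)) + (-7534 - 9548) = (-4106 + ((8 + 34992) + 325)) - 17082 = (-4106 + (35000 + 325)) - 17082 = (-4106 + 35325) - 17082 = 31219 - 17082 = 14137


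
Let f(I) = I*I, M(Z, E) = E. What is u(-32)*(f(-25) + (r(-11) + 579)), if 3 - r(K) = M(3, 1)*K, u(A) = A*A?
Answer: 1247232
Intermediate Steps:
f(I) = I**2
u(A) = A**2
r(K) = 3 - K
u(-32)*(f(-25) + (r(-11) + 579)) = (-32)**2*((-25)**2 + ((3 - 1*(-11)) + 579)) = 1024*(625 + ((3 + 11) + 579)) = 1024*(625 + (14 + 579)) = 1024*(625 + 593) = 1024*1218 = 1247232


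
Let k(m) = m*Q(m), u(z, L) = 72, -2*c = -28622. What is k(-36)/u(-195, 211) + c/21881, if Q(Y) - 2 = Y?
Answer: 386288/21881 ≈ 17.654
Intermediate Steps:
c = 14311 (c = -1/2*(-28622) = 14311)
Q(Y) = 2 + Y
k(m) = m*(2 + m)
k(-36)/u(-195, 211) + c/21881 = -36*(2 - 36)/72 + 14311/21881 = -36*(-34)*(1/72) + 14311*(1/21881) = 1224*(1/72) + 14311/21881 = 17 + 14311/21881 = 386288/21881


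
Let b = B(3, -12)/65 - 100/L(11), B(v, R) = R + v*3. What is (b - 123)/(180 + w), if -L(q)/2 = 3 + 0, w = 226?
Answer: -10372/39585 ≈ -0.26202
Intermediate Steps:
B(v, R) = R + 3*v
L(q) = -6 (L(q) = -2*(3 + 0) = -2*3 = -6)
b = 3241/195 (b = (-12 + 3*3)/65 - 100/(-6) = (-12 + 9)*(1/65) - 100*(-1/6) = -3*1/65 + 50/3 = -3/65 + 50/3 = 3241/195 ≈ 16.621)
(b - 123)/(180 + w) = (3241/195 - 123)/(180 + 226) = -20744/195/406 = -20744/195*1/406 = -10372/39585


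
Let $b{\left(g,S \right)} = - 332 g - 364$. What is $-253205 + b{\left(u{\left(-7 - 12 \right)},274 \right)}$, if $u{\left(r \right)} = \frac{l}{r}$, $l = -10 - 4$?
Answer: $- \frac{4822459}{19} \approx -2.5381 \cdot 10^{5}$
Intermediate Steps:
$l = -14$ ($l = -10 - 4 = -14$)
$u{\left(r \right)} = - \frac{14}{r}$
$b{\left(g,S \right)} = -364 - 332 g$
$-253205 + b{\left(u{\left(-7 - 12 \right)},274 \right)} = -253205 - \left(364 + 332 \left(- \frac{14}{-7 - 12}\right)\right) = -253205 - \left(364 + 332 \left(- \frac{14}{-19}\right)\right) = -253205 - \left(364 + 332 \left(\left(-14\right) \left(- \frac{1}{19}\right)\right)\right) = -253205 - \frac{11564}{19} = - \frac{4822459}{19}$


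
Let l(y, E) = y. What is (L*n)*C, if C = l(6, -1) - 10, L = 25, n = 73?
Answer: -7300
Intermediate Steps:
C = -4 (C = 6 - 10 = -4)
(L*n)*C = (25*73)*(-4) = 1825*(-4) = -7300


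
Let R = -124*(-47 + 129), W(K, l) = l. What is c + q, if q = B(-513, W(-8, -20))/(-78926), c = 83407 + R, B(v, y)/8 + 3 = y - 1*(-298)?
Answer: 2890229557/39463 ≈ 73239.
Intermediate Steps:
B(v, y) = 2360 + 8*y (B(v, y) = -24 + 8*(y - 1*(-298)) = -24 + 8*(y + 298) = -24 + 8*(298 + y) = -24 + (2384 + 8*y) = 2360 + 8*y)
R = -10168 (R = -124*82 = -10168)
c = 73239 (c = 83407 - 10168 = 73239)
q = -1100/39463 (q = (2360 + 8*(-20))/(-78926) = (2360 - 160)*(-1/78926) = 2200*(-1/78926) = -1100/39463 ≈ -0.027874)
c + q = 73239 - 1100/39463 = 2890229557/39463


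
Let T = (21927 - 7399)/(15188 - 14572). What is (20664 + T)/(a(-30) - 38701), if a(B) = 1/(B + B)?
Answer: -95576640/178798697 ≈ -0.53455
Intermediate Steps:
a(B) = 1/(2*B)
T = 1816/77 (T = 14528/616 = 14528*(1/616) = 1816/77 ≈ 23.584)
(20664 + T)/(a(-30) - 38701) = (20664 + 1816/77)/((½)/(-30) - 38701) = 1592944/(77*((½)*(-1/30) - 38701)) = 1592944/(77*(-1/60 - 38701)) = 1592944/(77*(-2322061/60)) = (1592944/77)*(-60/2322061) = -95576640/178798697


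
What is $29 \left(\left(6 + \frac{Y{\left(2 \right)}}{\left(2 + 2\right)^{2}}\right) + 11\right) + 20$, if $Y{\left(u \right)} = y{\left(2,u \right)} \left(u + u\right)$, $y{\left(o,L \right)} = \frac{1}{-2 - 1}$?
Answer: $\frac{6127}{12} \approx 510.58$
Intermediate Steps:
$y{\left(o,L \right)} = - \frac{1}{3}$ ($y{\left(o,L \right)} = \frac{1}{-3} = - \frac{1}{3}$)
$Y{\left(u \right)} = - \frac{2 u}{3}$ ($Y{\left(u \right)} = - \frac{u + u}{3} = - \frac{2 u}{3}$)
$29 \left(\left(6 + \frac{Y{\left(2 \right)}}{\left(2 + 2\right)^{2}}\right) + 11\right) + 20 = 29 \left(\left(6 + \frac{\left(- \frac{2}{3}\right) 2}{\left(2 + 2\right)^{2}}\right) + 11\right) + 20 = 29 \left(\left(6 - \frac{4}{3 \cdot 4^{2}}\right) + 11\right) + 20 = 29 \left(\left(6 - \frac{4}{3 \cdot 16}\right) + 11\right) + 20 = 29 \left(\left(6 - \frac{1}{12}\right) + 11\right) + 20 = 29 \left(\frac{71}{12} + 11\right) + 20 = 29 \cdot \frac{203}{12} + 20 = \frac{5887}{12} + 20 = \frac{6127}{12}$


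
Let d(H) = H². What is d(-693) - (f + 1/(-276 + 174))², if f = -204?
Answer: 4563496115/10404 ≈ 4.3863e+5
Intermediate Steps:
d(-693) - (f + 1/(-276 + 174))² = (-693)² - (-204 + 1/(-276 + 174))² = 480249 - (-204 + 1/(-102))² = 480249 - (-204 - 1/102)² = 480249 - (-20809/102)² = 480249 - 1*433014481/10404 = 480249 - 433014481/10404 = 4563496115/10404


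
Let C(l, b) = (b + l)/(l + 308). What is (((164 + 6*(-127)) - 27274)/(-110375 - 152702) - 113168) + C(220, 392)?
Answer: -1309948865889/11575388 ≈ -1.1317e+5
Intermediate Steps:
C(l, b) = (b + l)/(308 + l)
(((164 + 6*(-127)) - 27274)/(-110375 - 152702) - 113168) + C(220, 392) = (((164 + 6*(-127)) - 27274)/(-110375 - 152702) - 113168) + (392 + 220)/(308 + 220) = (((164 - 762) - 27274)/(-263077) - 113168) + 612/528 = ((-598 - 27274)*(-1/263077) - 113168) + (1/528)*612 = (-27872*(-1/263077) - 113168) + 51/44 = (27872/263077 - 113168) + 51/44 = -29771870064/263077 + 51/44 = -1309948865889/11575388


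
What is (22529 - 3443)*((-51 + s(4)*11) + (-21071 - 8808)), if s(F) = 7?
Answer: -569774358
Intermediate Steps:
(22529 - 3443)*((-51 + s(4)*11) + (-21071 - 8808)) = (22529 - 3443)*((-51 + 7*11) + (-21071 - 8808)) = 19086*((-51 + 77) - 29879) = 19086*(26 - 29879) = 19086*(-29853) = -569774358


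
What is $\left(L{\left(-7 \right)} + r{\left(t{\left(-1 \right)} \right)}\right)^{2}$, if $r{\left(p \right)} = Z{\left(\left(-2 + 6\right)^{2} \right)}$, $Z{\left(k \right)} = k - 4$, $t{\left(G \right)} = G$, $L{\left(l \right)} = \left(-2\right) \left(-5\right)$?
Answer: $484$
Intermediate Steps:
$L{\left(l \right)} = 10$
$Z{\left(k \right)} = -4 + k$ ($Z{\left(k \right)} = k - 4 = -4 + k$)
$r{\left(p \right)} = 12$ ($r{\left(p \right)} = -4 + \left(-2 + 6\right)^{2} = -4 + 4^{2} = -4 + 16 = 12$)
$\left(L{\left(-7 \right)} + r{\left(t{\left(-1 \right)} \right)}\right)^{2} = \left(10 + 12\right)^{2} = 22^{2} = 484$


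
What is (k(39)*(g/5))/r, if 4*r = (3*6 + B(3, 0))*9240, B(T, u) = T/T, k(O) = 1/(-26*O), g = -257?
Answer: 257/222522300 ≈ 1.1549e-6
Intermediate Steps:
k(O) = -1/(26*O)
B(T, u) = 1
r = 43890 (r = ((3*6 + 1)*9240)/4 = ((18 + 1)*9240)/4 = (19*9240)/4 = (¼)*175560 = 43890)
(k(39)*(g/5))/r = ((-1/26/39)*(-257/5))/43890 = ((-1/26*1/39)*(-257*⅕))*(1/43890) = -1/1014*(-257/5)*(1/43890) = (257/5070)*(1/43890) = 257/222522300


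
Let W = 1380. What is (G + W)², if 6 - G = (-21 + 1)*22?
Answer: 3334276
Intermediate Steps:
G = 446 (G = 6 - (-21 + 1)*22 = 6 - (-20)*22 = 6 - 1*(-440) = 6 + 440 = 446)
(G + W)² = (446 + 1380)² = 1826² = 3334276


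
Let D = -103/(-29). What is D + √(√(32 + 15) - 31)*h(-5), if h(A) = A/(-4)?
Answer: 103/29 + 5*√(-31 + √47)/4 ≈ 3.5517 + 6.1421*I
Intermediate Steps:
h(A) = -A/4 (h(A) = A*(-¼) = -A/4)
D = 103/29 (D = -103*(-1/29) = 103/29 ≈ 3.5517)
D + √(√(32 + 15) - 31)*h(-5) = 103/29 + √(√(32 + 15) - 31)*(-¼*(-5)) = 103/29 + √(√47 - 31)*(5/4) = 103/29 + √(-31 + √47)*(5/4) = 103/29 + 5*√(-31 + √47)/4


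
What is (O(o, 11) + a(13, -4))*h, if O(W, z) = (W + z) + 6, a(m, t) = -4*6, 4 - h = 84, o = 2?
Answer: 400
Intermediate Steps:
h = -80 (h = 4 - 1*84 = 4 - 84 = -80)
a(m, t) = -24
O(W, z) = 6 + W + z
(O(o, 11) + a(13, -4))*h = ((6 + 2 + 11) - 24)*(-80) = (19 - 24)*(-80) = -5*(-80) = 400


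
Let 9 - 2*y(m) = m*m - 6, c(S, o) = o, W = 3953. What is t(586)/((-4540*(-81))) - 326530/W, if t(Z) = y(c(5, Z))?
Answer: -241513669493/2907352440 ≈ -83.070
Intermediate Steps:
y(m) = 15/2 - m²/2 (y(m) = 9/2 - (m*m - 6)/2 = 9/2 - (m² - 6)/2 = 9/2 - (-6 + m²)/2 = 9/2 + (3 - m²/2) = 15/2 - m²/2)
t(Z) = 15/2 - Z²/2
t(586)/((-4540*(-81))) - 326530/W = (15/2 - ½*586²)/((-4540*(-81))) - 326530/3953 = (15/2 - ½*343396)/367740 - 326530*1/3953 = (15/2 - 171698)*(1/367740) - 326530/3953 = -343381/2*1/367740 - 326530/3953 = -343381/735480 - 326530/3953 = -241513669493/2907352440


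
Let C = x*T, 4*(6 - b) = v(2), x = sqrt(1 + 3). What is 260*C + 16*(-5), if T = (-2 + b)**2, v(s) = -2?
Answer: 10450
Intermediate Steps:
x = 2 (x = sqrt(4) = 2)
b = 13/2 (b = 6 - 1/4*(-2) = 6 + 1/2 = 13/2 ≈ 6.5000)
T = 81/4 (T = (-2 + 13/2)**2 = (9/2)**2 = 81/4 ≈ 20.250)
C = 81/2 (C = 2*(81/4) = 81/2 ≈ 40.500)
260*C + 16*(-5) = 260*(81/2) + 16*(-5) = 10530 - 80 = 10450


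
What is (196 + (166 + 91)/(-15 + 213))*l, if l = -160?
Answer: -3125200/99 ≈ -31568.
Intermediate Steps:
(196 + (166 + 91)/(-15 + 213))*l = (196 + (166 + 91)/(-15 + 213))*(-160) = (196 + 257/198)*(-160) = (39065/198)*(-160) = -3125200/99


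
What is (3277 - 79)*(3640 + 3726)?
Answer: 23556468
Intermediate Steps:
(3277 - 79)*(3640 + 3726) = 3198*7366 = 23556468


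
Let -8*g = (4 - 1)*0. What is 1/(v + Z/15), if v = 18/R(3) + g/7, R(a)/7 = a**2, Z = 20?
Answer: 21/34 ≈ 0.61765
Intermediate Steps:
g = 0 (g = -(4 - 1)*0/8 = -3*0/8 = -1/8*0 = 0)
R(a) = 7*a**2
v = 2/7 (v = 18/((7*3**2)) + 0/7 = 18/((7*9)) + 0*(1/7) = 18/63 + 0 = 18*(1/63) + 0 = 2/7 + 0 = 2/7 ≈ 0.28571)
1/(v + Z/15) = 1/(2/7 + 20/15) = 1/(2/7 + 20*(1/15)) = 1/(2/7 + 4/3) = 1/(34/21) = 1*(21/34) = 21/34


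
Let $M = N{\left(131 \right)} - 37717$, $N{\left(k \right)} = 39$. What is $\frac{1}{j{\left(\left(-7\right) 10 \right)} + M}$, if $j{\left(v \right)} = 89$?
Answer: $- \frac{1}{37589} \approx -2.6604 \cdot 10^{-5}$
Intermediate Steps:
$M = -37678$ ($M = 39 - 37717 = -37678$)
$\frac{1}{j{\left(\left(-7\right) 10 \right)} + M} = \frac{1}{89 - 37678} = \frac{1}{-37589} = - \frac{1}{37589}$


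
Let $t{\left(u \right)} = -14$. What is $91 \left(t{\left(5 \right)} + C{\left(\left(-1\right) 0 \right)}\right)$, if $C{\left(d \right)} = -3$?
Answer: $-1547$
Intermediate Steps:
$91 \left(t{\left(5 \right)} + C{\left(\left(-1\right) 0 \right)}\right) = 91 \left(-14 - 3\right) = 91 \left(-17\right) = -1547$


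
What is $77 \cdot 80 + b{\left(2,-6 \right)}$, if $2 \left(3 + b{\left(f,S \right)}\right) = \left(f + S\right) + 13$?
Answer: $\frac{12323}{2} \approx 6161.5$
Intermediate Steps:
$b{\left(f,S \right)} = \frac{7}{2} + \frac{S}{2} + \frac{f}{2}$ ($b{\left(f,S \right)} = -3 + \frac{\left(f + S\right) + 13}{2} = -3 + \frac{\left(S + f\right) + 13}{2} = -3 + \frac{13 + S + f}{2} = -3 + \left(\frac{13}{2} + \frac{S}{2} + \frac{f}{2}\right) = \frac{7}{2} + \frac{S}{2} + \frac{f}{2}$)
$77 \cdot 80 + b{\left(2,-6 \right)} = 77 \cdot 80 + \left(\frac{7}{2} + \frac{1}{2} \left(-6\right) + \frac{1}{2} \cdot 2\right) = 6160 + \left(\frac{7}{2} - 3 + 1\right) = 6160 + \frac{3}{2} = \frac{12323}{2}$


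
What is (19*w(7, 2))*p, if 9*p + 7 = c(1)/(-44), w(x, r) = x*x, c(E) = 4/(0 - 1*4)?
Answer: -285817/396 ≈ -721.76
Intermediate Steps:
c(E) = -1 (c(E) = 4/(0 - 4) = 4/(-4) = 4*(-¼) = -1)
w(x, r) = x²
p = -307/396 (p = -7/9 + (-1/(-44))/9 = -7/9 + (-1*(-1/44))/9 = -7/9 + (⅑)*(1/44) = -7/9 + 1/396 = -307/396 ≈ -0.77525)
(19*w(7, 2))*p = (19*7²)*(-307/396) = (19*49)*(-307/396) = 931*(-307/396) = -285817/396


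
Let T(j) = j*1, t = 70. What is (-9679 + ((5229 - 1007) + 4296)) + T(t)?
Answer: -1091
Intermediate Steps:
T(j) = j
(-9679 + ((5229 - 1007) + 4296)) + T(t) = (-9679 + ((5229 - 1007) + 4296)) + 70 = (-9679 + (4222 + 4296)) + 70 = (-9679 + 8518) + 70 = -1161 + 70 = -1091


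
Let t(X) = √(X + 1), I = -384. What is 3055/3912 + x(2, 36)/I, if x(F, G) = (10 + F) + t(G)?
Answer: 11731/15648 - √37/384 ≈ 0.73384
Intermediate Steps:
t(X) = √(1 + X)
x(F, G) = 10 + F + √(1 + G) (x(F, G) = (10 + F) + √(1 + G) = 10 + F + √(1 + G))
3055/3912 + x(2, 36)/I = 3055/3912 + (10 + 2 + √(1 + 36))/(-384) = 3055*(1/3912) + (10 + 2 + √37)*(-1/384) = 3055/3912 + (12 + √37)*(-1/384) = 3055/3912 + (-1/32 - √37/384) = 11731/15648 - √37/384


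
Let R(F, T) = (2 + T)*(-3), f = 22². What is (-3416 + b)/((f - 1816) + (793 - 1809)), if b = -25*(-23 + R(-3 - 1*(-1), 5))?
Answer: 579/587 ≈ 0.98637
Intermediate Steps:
f = 484
R(F, T) = -6 - 3*T
b = 1100 (b = -25*(-23 + (-6 - 3*5)) = -25*(-23 + (-6 - 15)) = -25*(-23 - 21) = -25*(-44) = 1100)
(-3416 + b)/((f - 1816) + (793 - 1809)) = (-3416 + 1100)/((484 - 1816) + (793 - 1809)) = -2316/(-1332 - 1016) = -2316/(-2348) = -2316*(-1/2348) = 579/587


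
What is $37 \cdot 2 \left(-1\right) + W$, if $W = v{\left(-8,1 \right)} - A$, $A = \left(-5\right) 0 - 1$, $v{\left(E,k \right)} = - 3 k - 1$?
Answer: $-77$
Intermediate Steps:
$v{\left(E,k \right)} = -1 - 3 k$
$A = -1$ ($A = 0 - 1 = -1$)
$W = -3$ ($W = \left(-1 - 3\right) - -1 = \left(-1 - 3\right) + 1 = -4 + 1 = -3$)
$37 \cdot 2 \left(-1\right) + W = 37 \cdot 2 \left(-1\right) - 3 = 37 \left(-2\right) - 3 = -74 - 3 = -77$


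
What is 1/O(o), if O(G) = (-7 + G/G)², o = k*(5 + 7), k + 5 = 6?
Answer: 1/36 ≈ 0.027778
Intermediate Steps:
k = 1 (k = -5 + 6 = 1)
o = 12 (o = 1*(5 + 7) = 1*12 = 12)
O(G) = 36 (O(G) = (-7 + 1)² = (-6)² = 36)
1/O(o) = 1/36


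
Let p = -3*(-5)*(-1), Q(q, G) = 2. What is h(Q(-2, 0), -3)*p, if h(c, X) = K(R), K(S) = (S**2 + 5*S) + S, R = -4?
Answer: 120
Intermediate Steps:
K(S) = S**2 + 6*S
h(c, X) = -8 (h(c, X) = -4*(6 - 4) = -4*2 = -8)
p = -15 (p = 15*(-1) = -15)
h(Q(-2, 0), -3)*p = -8*(-15) = 120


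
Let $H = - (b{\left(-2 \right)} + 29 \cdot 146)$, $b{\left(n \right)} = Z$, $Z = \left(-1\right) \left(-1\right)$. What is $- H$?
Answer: $4235$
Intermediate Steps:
$Z = 1$
$b{\left(n \right)} = 1$
$H = -4235$ ($H = - (1 + 29 \cdot 146) = - (1 + 4234) = \left(-1\right) 4235 = -4235$)
$- H = \left(-1\right) \left(-4235\right) = 4235$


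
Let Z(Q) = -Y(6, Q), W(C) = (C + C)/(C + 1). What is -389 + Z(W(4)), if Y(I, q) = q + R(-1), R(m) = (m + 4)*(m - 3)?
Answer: -1893/5 ≈ -378.60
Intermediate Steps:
R(m) = (-3 + m)*(4 + m) (R(m) = (4 + m)*(-3 + m) = (-3 + m)*(4 + m))
W(C) = 2*C/(1 + C) (W(C) = (2*C)/(1 + C) = 2*C/(1 + C))
Y(I, q) = -12 + q (Y(I, q) = q + (-12 - 1 + (-1)**2) = q + (-12 - 1 + 1) = q - 12 = -12 + q)
Z(Q) = 12 - Q (Z(Q) = -(-12 + Q) = 12 - Q)
-389 + Z(W(4)) = -389 + (12 - 2*4/(1 + 4)) = -389 + (12 - 2*4/5) = -389 + (12 - 1*8/5) = -389 + (12 - 8/5) = -389 + 52/5 = -1893/5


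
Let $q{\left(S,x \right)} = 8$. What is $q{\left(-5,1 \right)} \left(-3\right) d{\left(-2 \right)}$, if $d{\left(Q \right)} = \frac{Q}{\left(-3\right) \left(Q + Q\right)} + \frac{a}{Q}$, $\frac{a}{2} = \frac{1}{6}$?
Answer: $8$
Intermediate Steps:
$a = \frac{1}{3}$ ($a = \frac{2}{6} = 2 \cdot \frac{1}{6} = \frac{1}{3} \approx 0.33333$)
$d{\left(Q \right)} = - \frac{1}{6} + \frac{1}{3 Q}$ ($d{\left(Q \right)} = \frac{Q}{\left(-3\right) \left(Q + Q\right)} + \frac{1}{3 Q} = \frac{Q}{\left(-3\right) 2 Q} + \frac{1}{3 Q} = \frac{Q}{\left(-6\right) Q} + \frac{1}{3 Q} = Q \left(- \frac{1}{6 Q}\right) + \frac{1}{3 Q} = - \frac{1}{6} + \frac{1}{3 Q}$)
$q{\left(-5,1 \right)} \left(-3\right) d{\left(-2 \right)} = 8 \left(-3\right) \frac{2 - -2}{6 \left(-2\right)} = - 24 \cdot \frac{1}{6} \left(- \frac{1}{2}\right) \left(2 + 2\right) = - 24 \cdot \frac{1}{6} \left(- \frac{1}{2}\right) 4 = \left(-24\right) \left(- \frac{1}{3}\right) = 8$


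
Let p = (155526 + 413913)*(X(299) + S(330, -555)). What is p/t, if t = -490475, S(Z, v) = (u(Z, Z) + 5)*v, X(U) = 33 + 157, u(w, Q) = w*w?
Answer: 6883616088063/98095 ≈ 7.0173e+7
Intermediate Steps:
u(w, Q) = w²
X(U) = 190
S(Z, v) = v*(5 + Z²) (S(Z, v) = (Z² + 5)*v = (5 + Z²)*v = v*(5 + Z²))
p = -34418080440315 (p = (155526 + 413913)*(190 - 555*(5 + 330²)) = 569439*(190 - 555*(5 + 108900)) = 569439*(190 - 555*108905) = 569439*(190 - 60442275) = 569439*(-60442085) = -34418080440315)
p/t = -34418080440315/(-490475) = -34418080440315*(-1/490475) = 6883616088063/98095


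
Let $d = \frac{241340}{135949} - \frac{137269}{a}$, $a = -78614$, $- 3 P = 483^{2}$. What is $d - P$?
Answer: $\frac{75557207595769}{971590426} \approx 77767.0$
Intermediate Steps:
$P = -77763$ ($P = - \frac{483^{2}}{3} = \left(- \frac{1}{3}\right) 233289 = -77763$)
$d = \frac{3421298731}{971590426}$ ($d = \frac{241340}{135949} - \frac{137269}{-78614} = 241340 \cdot \frac{1}{135949} - - \frac{137269}{78614} = \frac{21940}{12359} + \frac{137269}{78614} = \frac{3421298731}{971590426} \approx 3.5213$)
$d - P = \frac{3421298731}{971590426} - -77763 = \frac{3421298731}{971590426} + 77763 = \frac{75557207595769}{971590426}$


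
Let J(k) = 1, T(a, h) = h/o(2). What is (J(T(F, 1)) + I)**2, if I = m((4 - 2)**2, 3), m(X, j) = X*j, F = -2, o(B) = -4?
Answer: 169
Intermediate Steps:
T(a, h) = -h/4 (T(a, h) = h/(-4) = h*(-1/4) = -h/4)
I = 12 (I = (4 - 2)**2*3 = 2**2*3 = 4*3 = 12)
(J(T(F, 1)) + I)**2 = (1 + 12)**2 = 13**2 = 169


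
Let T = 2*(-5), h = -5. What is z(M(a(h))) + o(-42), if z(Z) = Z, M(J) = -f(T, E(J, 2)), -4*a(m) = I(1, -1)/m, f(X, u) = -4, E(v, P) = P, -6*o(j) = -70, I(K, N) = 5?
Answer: 47/3 ≈ 15.667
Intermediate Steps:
o(j) = 35/3 (o(j) = -⅙*(-70) = 35/3)
T = -10
a(m) = -5/(4*m)
M(J) = 4 (M(J) = -1*(-4) = 4)
z(M(a(h))) + o(-42) = 4 + 35/3 = 47/3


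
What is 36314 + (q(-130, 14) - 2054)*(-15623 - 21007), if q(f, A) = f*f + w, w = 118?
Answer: -548095006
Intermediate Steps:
q(f, A) = 118 + f² (q(f, A) = f*f + 118 = f² + 118 = 118 + f²)
36314 + (q(-130, 14) - 2054)*(-15623 - 21007) = 36314 + ((118 + (-130)²) - 2054)*(-15623 - 21007) = 36314 + ((118 + 16900) - 2054)*(-36630) = 36314 + (17018 - 2054)*(-36630) = 36314 + 14964*(-36630) = 36314 - 548131320 = -548095006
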